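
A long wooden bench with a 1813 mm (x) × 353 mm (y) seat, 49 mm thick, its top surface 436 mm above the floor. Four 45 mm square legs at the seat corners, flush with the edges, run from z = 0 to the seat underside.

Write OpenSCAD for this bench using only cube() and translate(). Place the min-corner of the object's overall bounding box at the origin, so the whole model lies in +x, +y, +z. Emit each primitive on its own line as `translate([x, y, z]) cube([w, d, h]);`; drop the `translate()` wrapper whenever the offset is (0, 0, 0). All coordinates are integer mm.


// leg_h = 436 − 49 = 387
translate([0, 0, 387]) cube([1813, 353, 49]);
cube([45, 45, 387]);
translate([0, 308, 0]) cube([45, 45, 387]);
translate([1768, 0, 0]) cube([45, 45, 387]);
translate([1768, 308, 0]) cube([45, 45, 387]);


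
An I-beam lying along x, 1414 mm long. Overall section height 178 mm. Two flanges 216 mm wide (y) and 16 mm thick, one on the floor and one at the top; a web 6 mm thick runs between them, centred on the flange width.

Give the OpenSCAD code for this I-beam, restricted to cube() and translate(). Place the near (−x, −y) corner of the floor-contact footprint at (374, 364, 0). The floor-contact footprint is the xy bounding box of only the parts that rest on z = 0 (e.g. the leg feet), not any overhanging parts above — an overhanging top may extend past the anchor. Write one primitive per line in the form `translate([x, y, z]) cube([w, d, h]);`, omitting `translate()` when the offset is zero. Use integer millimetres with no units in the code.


translate([374, 364, 0]) cube([1414, 216, 16]);
translate([374, 469, 16]) cube([1414, 6, 146]);
translate([374, 364, 162]) cube([1414, 216, 16]);


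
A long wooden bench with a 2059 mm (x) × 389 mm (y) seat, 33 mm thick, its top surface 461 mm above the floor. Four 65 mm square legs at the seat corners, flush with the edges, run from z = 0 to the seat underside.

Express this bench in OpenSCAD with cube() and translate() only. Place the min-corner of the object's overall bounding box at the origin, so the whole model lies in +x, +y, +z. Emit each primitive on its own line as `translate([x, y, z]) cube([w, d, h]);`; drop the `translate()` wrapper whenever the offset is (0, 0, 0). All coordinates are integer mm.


translate([0, 0, 428]) cube([2059, 389, 33]);
cube([65, 65, 428]);
translate([0, 324, 0]) cube([65, 65, 428]);
translate([1994, 0, 0]) cube([65, 65, 428]);
translate([1994, 324, 0]) cube([65, 65, 428]);


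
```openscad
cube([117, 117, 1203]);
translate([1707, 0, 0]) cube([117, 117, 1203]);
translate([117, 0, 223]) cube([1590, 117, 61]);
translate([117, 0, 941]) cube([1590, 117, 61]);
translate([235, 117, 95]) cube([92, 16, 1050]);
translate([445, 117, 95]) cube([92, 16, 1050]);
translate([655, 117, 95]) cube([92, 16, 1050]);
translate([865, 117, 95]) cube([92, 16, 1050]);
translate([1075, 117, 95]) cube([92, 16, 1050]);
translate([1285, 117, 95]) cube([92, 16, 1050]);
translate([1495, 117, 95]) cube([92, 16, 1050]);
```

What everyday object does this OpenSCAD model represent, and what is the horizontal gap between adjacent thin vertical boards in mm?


A fence section. The picket gap is 118 mm.

Two posts, two rails, 7 pickets — a fence section. Span 1590 mm holds 7 pickets of 92 mm with 8 equal gaps: ⌊(1590 − 7·92) / 8⌋ = 118 mm.


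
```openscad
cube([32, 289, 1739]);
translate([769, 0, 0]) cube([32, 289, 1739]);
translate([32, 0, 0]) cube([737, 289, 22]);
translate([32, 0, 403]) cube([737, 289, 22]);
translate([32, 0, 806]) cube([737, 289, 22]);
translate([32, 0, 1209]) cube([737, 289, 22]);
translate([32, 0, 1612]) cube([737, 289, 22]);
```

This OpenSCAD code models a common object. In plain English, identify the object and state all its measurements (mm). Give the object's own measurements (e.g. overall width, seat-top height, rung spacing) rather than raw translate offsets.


An open bookshelf. Two side panels, each 32 mm thick, 289 mm deep and 1739 mm tall, stand 801 mm apart (outside-to-outside). Between them sit 5 shelves, each 22 mm thick and 289 mm deep, spanning the full gap between the sides. The bottom shelf rests on the floor (its underside at z = 0) and the clear gap between one shelf's top and the next shelf's underside is 381 mm.


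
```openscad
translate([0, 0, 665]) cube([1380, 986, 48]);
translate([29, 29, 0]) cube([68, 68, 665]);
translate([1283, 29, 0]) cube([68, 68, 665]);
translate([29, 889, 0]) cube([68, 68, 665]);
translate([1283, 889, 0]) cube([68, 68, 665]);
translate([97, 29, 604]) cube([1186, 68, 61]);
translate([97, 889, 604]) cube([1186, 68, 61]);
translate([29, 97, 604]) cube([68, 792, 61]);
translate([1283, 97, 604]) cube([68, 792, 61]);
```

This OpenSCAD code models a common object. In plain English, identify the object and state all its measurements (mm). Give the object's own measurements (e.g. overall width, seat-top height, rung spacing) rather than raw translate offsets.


A table: top 1380 mm (x) × 986 mm (y), 48 mm thick, upper face at z = 713 mm, on four 68×68 mm square legs, each inset 29 mm from the nearest pair of top edges from z = 0 to the bottom of the top. Four apron rails, 68 mm thick and 61 mm tall, run between adjacent legs with their top edges flush with the underside of the top and their outer faces flush with the legs' outer faces.


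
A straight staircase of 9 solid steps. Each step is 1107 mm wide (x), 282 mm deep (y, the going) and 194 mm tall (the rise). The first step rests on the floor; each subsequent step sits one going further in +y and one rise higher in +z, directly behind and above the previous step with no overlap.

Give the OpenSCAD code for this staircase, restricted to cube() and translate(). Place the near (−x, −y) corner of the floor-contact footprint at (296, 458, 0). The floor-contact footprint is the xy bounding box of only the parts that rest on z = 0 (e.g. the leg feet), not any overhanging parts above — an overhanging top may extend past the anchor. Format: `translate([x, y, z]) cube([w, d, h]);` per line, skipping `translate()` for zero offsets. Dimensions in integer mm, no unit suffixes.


translate([296, 458, 0]) cube([1107, 282, 194]);
translate([296, 740, 194]) cube([1107, 282, 194]);
translate([296, 1022, 388]) cube([1107, 282, 194]);
translate([296, 1304, 582]) cube([1107, 282, 194]);
translate([296, 1586, 776]) cube([1107, 282, 194]);
translate([296, 1868, 970]) cube([1107, 282, 194]);
translate([296, 2150, 1164]) cube([1107, 282, 194]);
translate([296, 2432, 1358]) cube([1107, 282, 194]);
translate([296, 2714, 1552]) cube([1107, 282, 194]);


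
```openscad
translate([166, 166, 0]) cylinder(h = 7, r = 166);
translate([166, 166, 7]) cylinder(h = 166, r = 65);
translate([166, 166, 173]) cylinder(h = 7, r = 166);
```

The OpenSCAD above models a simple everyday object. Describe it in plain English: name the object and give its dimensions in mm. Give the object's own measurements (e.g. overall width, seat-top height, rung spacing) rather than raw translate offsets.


A spool: two coaxial disc flanges of radius 166 mm and thickness 7 mm, joined by a core cylinder of radius 65 mm and height 166 mm. The lower flange rests on z = 0 and the three cylinders share a vertical axis.


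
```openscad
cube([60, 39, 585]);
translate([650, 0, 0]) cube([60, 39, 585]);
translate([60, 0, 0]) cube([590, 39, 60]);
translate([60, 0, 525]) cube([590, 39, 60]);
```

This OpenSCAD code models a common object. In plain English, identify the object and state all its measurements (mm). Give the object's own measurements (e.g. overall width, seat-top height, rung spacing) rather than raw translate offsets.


A rectangular picture frame lying in the x–z plane (depth along y). The opening is 590 mm wide (x) by 465 mm tall (z), surrounded by a border 60 mm wide on all four sides. The frame is 39 mm deep and is made of two full-height vertical stiles with two horizontal rails fitted between them.


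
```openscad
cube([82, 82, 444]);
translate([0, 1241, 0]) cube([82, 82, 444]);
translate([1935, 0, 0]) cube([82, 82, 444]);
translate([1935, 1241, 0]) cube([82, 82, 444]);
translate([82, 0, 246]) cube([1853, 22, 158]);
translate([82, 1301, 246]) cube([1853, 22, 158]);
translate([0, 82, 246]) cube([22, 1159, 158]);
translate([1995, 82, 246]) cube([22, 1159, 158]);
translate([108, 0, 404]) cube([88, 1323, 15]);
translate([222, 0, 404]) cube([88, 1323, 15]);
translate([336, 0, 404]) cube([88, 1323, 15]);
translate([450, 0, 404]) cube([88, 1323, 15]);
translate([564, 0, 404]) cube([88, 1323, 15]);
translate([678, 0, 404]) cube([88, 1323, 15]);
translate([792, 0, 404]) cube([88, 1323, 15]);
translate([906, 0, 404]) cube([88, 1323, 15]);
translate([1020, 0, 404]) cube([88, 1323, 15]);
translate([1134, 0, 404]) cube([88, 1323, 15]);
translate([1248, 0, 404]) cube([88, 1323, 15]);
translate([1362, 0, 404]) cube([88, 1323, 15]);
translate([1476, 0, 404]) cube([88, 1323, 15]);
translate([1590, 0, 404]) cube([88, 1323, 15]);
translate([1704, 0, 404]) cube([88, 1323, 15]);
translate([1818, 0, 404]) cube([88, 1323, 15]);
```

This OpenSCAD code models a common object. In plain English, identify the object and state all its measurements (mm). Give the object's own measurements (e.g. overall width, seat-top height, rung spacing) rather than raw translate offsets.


A bed frame 2017 mm long (x) by 1323 mm wide (y). Four 82×82 mm corner posts, 444 mm tall, at the corners of the footprint. Four rails of 22 mm thickness and 158 mm height run between adjacent posts with their undersides at z = 246 mm, their outer faces flush with the outside of the frame (the two x-running rails run between the posts' inner faces; the two y-running rails run between the posts' inner faces). 16 slats, each 88 mm wide (x) and 15 mm thick, lie across the top of the two x-running rails, running the full 1323 mm width of the frame in y; along x they sit between the end posts with a 26 mm gap after the −x posts and between neighbouring slats, leaving 29 mm before the +x posts.


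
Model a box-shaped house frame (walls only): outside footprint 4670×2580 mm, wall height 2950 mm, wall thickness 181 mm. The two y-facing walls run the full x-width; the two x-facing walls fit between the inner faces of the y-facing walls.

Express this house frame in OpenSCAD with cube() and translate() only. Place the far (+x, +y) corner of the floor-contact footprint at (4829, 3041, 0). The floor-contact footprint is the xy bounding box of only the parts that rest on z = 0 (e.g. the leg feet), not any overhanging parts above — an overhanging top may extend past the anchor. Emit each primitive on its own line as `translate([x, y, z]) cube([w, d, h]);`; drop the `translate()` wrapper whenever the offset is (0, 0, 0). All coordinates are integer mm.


translate([159, 461, 0]) cube([4670, 181, 2950]);
translate([159, 2860, 0]) cube([4670, 181, 2950]);
translate([159, 642, 0]) cube([181, 2218, 2950]);
translate([4648, 642, 0]) cube([181, 2218, 2950]);


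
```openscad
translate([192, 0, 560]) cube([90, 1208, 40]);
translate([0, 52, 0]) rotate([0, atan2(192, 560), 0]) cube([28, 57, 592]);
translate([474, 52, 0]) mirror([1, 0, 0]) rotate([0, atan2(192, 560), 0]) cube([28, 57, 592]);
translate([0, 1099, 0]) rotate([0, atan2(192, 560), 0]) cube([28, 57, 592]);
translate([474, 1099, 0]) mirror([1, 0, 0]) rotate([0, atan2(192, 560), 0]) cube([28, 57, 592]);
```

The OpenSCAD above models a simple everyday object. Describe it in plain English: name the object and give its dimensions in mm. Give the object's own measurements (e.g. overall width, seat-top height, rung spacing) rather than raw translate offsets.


A sawhorse. A 90×1208×40 mm beam (x, y, z) sits on two A-frame leg pairs. Each pair is two raked legs of 28×57 mm section (57 mm along y) splaying symmetrically in x. Each leg rises 560 mm vertically over 192 mm of horizontal reach and is 592 mm long along its own axis. Every leg's outer bottom edge rests on the floor and its outer top edge meets a bottom edge of the beam — the left legs (tilting toward +x) meet the beam's −x bottom edge, the right legs (their mirror images, tilting toward −x) meet its +x bottom edge — so the leg tops tuck under the beam, the beam's underside is 560 mm above the floor, and the feet are 474 mm apart outside-to-outside with the beam centred between them. The two leg pairs are set in 52 mm from either end of the beam.


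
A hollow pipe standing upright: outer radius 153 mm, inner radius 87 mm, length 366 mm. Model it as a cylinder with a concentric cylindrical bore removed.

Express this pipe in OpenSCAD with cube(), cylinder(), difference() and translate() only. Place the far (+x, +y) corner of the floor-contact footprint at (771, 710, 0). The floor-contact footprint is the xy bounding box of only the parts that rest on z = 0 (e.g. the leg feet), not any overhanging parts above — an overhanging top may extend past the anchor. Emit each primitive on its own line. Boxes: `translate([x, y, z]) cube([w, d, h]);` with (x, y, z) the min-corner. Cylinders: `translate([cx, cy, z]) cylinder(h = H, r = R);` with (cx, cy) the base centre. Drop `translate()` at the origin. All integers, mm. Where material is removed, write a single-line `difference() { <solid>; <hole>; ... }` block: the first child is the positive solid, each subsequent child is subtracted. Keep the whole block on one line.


difference() { translate([618, 557, 0]) cylinder(h = 366, r = 153); translate([618, 557, 0]) cylinder(h = 366, r = 87); }


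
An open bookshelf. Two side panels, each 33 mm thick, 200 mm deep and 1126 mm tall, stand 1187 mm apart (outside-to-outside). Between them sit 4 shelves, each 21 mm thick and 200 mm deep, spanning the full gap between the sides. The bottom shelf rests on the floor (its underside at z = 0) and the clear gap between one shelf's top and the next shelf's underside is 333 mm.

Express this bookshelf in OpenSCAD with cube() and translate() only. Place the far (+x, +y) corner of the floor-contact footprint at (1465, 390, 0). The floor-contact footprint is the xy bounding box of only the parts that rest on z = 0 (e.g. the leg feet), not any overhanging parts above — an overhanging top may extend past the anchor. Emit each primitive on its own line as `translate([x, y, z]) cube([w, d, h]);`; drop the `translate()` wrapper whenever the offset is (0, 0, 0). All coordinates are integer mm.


translate([278, 190, 0]) cube([33, 200, 1126]);
translate([1432, 190, 0]) cube([33, 200, 1126]);
translate([311, 190, 0]) cube([1121, 200, 21]);
translate([311, 190, 354]) cube([1121, 200, 21]);
translate([311, 190, 708]) cube([1121, 200, 21]);
translate([311, 190, 1062]) cube([1121, 200, 21]);


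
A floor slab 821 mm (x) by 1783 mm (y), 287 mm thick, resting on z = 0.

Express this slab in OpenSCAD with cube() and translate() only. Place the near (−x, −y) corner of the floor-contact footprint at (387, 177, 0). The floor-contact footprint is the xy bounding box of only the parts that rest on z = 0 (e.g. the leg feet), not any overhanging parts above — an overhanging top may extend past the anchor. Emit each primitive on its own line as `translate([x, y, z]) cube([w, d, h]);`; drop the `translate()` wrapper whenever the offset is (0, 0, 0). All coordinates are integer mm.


translate([387, 177, 0]) cube([821, 1783, 287]);


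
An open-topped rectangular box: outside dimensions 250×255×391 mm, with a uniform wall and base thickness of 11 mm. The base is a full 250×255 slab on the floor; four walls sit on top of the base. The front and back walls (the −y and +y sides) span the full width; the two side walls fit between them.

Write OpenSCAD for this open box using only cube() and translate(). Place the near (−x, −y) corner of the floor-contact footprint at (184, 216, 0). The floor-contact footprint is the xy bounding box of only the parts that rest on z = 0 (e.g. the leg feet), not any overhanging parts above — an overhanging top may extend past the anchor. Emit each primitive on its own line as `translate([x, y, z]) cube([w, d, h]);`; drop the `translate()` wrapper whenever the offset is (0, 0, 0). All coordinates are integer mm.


translate([184, 216, 0]) cube([250, 255, 11]);
translate([184, 216, 11]) cube([250, 11, 380]);
translate([184, 460, 11]) cube([250, 11, 380]);
translate([184, 227, 11]) cube([11, 233, 380]);
translate([423, 227, 11]) cube([11, 233, 380]);


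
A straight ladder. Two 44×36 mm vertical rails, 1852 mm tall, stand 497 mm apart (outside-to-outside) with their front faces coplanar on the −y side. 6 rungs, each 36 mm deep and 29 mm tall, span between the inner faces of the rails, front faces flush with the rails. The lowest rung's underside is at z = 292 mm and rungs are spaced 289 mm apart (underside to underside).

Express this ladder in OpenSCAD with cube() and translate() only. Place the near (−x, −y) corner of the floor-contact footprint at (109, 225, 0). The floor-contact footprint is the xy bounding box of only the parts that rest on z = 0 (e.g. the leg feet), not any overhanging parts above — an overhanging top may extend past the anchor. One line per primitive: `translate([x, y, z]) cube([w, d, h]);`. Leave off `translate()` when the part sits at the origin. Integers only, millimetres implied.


translate([109, 225, 0]) cube([44, 36, 1852]);
translate([562, 225, 0]) cube([44, 36, 1852]);
translate([153, 225, 292]) cube([409, 36, 29]);
translate([153, 225, 581]) cube([409, 36, 29]);
translate([153, 225, 870]) cube([409, 36, 29]);
translate([153, 225, 1159]) cube([409, 36, 29]);
translate([153, 225, 1448]) cube([409, 36, 29]);
translate([153, 225, 1737]) cube([409, 36, 29]);


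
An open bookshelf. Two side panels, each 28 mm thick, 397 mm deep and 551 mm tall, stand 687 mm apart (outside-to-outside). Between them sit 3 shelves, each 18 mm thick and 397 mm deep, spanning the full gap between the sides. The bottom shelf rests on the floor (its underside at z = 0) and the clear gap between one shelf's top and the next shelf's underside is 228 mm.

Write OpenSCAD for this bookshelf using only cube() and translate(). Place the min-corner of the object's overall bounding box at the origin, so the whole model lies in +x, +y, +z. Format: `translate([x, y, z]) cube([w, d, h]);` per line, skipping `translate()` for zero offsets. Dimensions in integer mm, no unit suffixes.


cube([28, 397, 551]);
translate([659, 0, 0]) cube([28, 397, 551]);
translate([28, 0, 0]) cube([631, 397, 18]);
translate([28, 0, 246]) cube([631, 397, 18]);
translate([28, 0, 492]) cube([631, 397, 18]);


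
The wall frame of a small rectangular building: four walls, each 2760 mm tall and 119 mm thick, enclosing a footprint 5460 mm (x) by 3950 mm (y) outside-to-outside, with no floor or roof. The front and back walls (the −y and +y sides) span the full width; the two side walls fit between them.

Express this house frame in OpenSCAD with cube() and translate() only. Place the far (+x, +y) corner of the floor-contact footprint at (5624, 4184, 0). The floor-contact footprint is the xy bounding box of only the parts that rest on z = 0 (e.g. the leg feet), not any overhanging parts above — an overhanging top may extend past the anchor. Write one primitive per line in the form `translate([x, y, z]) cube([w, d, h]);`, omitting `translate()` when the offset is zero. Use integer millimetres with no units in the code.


translate([164, 234, 0]) cube([5460, 119, 2760]);
translate([164, 4065, 0]) cube([5460, 119, 2760]);
translate([164, 353, 0]) cube([119, 3712, 2760]);
translate([5505, 353, 0]) cube([119, 3712, 2760]);


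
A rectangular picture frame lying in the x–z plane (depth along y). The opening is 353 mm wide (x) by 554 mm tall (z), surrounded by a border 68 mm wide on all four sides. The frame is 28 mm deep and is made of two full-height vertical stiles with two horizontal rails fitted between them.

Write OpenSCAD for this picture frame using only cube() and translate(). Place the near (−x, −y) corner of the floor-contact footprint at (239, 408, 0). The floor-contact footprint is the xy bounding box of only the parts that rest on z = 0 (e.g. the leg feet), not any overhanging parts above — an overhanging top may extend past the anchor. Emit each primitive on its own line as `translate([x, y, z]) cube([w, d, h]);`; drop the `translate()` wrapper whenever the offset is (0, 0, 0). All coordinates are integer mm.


translate([239, 408, 0]) cube([68, 28, 690]);
translate([660, 408, 0]) cube([68, 28, 690]);
translate([307, 408, 0]) cube([353, 28, 68]);
translate([307, 408, 622]) cube([353, 28, 68]);


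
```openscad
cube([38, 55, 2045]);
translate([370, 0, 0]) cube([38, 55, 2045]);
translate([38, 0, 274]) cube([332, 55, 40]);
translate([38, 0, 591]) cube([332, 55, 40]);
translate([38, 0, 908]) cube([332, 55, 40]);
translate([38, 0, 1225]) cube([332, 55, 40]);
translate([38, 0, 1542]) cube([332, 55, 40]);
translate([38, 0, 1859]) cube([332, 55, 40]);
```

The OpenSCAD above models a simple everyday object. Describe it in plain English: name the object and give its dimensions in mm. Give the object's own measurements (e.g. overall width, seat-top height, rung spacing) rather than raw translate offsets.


A straight ladder. Two 38×55 mm vertical rails, 2045 mm tall, stand 408 mm apart (outside-to-outside) with their front faces coplanar on the −y side. 6 rungs, each 55 mm deep and 40 mm tall, span between the inner faces of the rails, front faces flush with the rails. The lowest rung's underside is at z = 274 mm and rungs are spaced 317 mm apart (underside to underside).


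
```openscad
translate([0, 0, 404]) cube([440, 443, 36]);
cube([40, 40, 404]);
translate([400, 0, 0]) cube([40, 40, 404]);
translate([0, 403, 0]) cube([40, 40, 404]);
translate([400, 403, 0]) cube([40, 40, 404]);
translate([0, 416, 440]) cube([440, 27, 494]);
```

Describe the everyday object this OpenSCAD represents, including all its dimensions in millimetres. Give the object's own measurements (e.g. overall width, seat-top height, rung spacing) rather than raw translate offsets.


A chair. The seat is a 440×443×36 mm slab with its top at z = 440 mm, on four 40×40 mm corner legs (flush with the seat edges, standing on z = 0). A flat backrest 27 mm thick, 494 mm tall, spans the full seat width and rises from the seat top along its +y edge, rear face flush with the rear of the seat.


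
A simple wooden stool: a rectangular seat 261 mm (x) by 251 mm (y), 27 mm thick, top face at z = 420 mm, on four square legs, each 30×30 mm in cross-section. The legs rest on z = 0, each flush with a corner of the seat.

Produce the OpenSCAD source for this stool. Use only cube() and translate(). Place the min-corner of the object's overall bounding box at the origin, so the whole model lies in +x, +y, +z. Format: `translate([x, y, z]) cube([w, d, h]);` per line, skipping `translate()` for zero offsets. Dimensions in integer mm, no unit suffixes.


// leg_h = 420 - 27 = 393
translate([0, 0, 393]) cube([261, 251, 27]);
cube([30, 30, 393]);
translate([231, 0, 0]) cube([30, 30, 393]);
translate([0, 221, 0]) cube([30, 30, 393]);
translate([231, 221, 0]) cube([30, 30, 393]);


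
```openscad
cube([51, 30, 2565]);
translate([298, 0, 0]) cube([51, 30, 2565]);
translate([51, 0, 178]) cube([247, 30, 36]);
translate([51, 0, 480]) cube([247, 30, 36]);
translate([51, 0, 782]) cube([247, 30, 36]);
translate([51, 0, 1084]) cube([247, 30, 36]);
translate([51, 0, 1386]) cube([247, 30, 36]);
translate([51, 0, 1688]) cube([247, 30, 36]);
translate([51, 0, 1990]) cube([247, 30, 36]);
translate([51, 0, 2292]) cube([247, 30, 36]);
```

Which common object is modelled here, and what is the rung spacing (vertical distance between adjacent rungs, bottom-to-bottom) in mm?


A ladder. The rung spacing is 302 mm.

Two tall 51×30 posts with 8 short bars between them — a ladder. Adjacent rungs sit at z = 178 and z = 480, so the spacing is 480 − 178 = 302 mm.


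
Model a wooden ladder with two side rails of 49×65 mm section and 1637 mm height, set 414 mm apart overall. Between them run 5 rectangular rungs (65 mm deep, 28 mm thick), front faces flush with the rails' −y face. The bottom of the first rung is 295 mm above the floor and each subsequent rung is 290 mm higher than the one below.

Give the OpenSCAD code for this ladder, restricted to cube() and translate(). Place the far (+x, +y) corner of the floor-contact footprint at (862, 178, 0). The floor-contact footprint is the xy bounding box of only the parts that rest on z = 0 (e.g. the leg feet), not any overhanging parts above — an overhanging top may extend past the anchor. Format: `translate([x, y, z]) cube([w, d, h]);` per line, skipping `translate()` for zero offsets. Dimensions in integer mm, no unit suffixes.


// rung span = 414 - 2*49 = 316
// rung[k] z = 295 + k*290
translate([448, 113, 0]) cube([49, 65, 1637]);
translate([813, 113, 0]) cube([49, 65, 1637]);
translate([497, 113, 295]) cube([316, 65, 28]);
translate([497, 113, 585]) cube([316, 65, 28]);
translate([497, 113, 875]) cube([316, 65, 28]);
translate([497, 113, 1165]) cube([316, 65, 28]);
translate([497, 113, 1455]) cube([316, 65, 28]);


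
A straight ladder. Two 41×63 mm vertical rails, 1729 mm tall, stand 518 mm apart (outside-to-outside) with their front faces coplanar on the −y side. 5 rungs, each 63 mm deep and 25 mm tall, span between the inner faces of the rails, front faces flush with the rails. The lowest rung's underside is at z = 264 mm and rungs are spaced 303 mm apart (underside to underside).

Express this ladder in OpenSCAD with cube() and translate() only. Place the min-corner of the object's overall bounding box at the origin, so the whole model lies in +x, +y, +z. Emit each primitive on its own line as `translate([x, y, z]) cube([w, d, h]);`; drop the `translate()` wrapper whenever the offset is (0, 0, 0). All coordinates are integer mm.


cube([41, 63, 1729]);
translate([477, 0, 0]) cube([41, 63, 1729]);
translate([41, 0, 264]) cube([436, 63, 25]);
translate([41, 0, 567]) cube([436, 63, 25]);
translate([41, 0, 870]) cube([436, 63, 25]);
translate([41, 0, 1173]) cube([436, 63, 25]);
translate([41, 0, 1476]) cube([436, 63, 25]);


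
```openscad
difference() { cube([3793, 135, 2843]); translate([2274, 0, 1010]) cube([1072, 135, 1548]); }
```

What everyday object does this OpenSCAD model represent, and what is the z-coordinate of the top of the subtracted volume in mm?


A wall with a window opening. The window head height is 2558 mm.

A wall with a rectangular opening subtracted — a window. Sill at z = 1010, opening 1548 mm tall, so the head is at 1010 + 1548 = 2558 mm.


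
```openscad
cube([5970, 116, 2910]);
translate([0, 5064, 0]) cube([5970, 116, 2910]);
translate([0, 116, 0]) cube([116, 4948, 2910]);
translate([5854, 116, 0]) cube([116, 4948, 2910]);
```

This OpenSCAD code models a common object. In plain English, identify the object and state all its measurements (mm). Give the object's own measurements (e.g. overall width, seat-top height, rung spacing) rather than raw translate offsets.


The wall frame of a small rectangular building: four walls, each 2910 mm tall and 116 mm thick, enclosing a footprint 5970 mm (x) by 5180 mm (y) outside-to-outside, with no floor or roof. The front and back walls (the −y and +y sides) span the full width; the two side walls fit between them.


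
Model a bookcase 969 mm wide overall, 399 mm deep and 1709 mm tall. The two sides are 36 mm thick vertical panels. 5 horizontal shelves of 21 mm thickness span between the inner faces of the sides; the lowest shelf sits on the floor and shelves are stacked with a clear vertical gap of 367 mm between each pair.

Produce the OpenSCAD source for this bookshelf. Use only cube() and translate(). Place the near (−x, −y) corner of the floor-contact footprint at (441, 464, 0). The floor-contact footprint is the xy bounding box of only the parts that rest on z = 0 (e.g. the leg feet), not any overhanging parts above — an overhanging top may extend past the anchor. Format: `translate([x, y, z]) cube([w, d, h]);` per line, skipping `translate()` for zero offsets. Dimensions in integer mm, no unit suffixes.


translate([441, 464, 0]) cube([36, 399, 1709]);
translate([1374, 464, 0]) cube([36, 399, 1709]);
translate([477, 464, 0]) cube([897, 399, 21]);
translate([477, 464, 388]) cube([897, 399, 21]);
translate([477, 464, 776]) cube([897, 399, 21]);
translate([477, 464, 1164]) cube([897, 399, 21]);
translate([477, 464, 1552]) cube([897, 399, 21]);


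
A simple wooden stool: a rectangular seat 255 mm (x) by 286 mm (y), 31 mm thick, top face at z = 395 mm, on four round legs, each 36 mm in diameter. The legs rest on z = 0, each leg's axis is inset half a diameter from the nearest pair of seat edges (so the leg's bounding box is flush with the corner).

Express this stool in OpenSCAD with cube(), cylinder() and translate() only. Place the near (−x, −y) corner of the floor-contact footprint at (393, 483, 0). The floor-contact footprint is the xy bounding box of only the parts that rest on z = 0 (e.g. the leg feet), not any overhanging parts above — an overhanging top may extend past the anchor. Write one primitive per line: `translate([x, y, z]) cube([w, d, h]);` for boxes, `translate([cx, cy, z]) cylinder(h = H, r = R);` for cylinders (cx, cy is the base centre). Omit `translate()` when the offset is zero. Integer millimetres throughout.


// leg_h = 395 - 31 = 364
translate([393, 483, 364]) cube([255, 286, 31]);
translate([411, 501, 0]) cylinder(h = 364, r = 18);
translate([630, 501, 0]) cylinder(h = 364, r = 18);
translate([411, 751, 0]) cylinder(h = 364, r = 18);
translate([630, 751, 0]) cylinder(h = 364, r = 18);


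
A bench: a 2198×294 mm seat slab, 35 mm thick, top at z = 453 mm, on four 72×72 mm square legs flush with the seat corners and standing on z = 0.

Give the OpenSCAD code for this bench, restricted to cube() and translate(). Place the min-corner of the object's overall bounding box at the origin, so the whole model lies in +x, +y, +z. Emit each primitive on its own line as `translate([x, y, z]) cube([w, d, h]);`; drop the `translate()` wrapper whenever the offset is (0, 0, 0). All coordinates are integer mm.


translate([0, 0, 418]) cube([2198, 294, 35]);
cube([72, 72, 418]);
translate([0, 222, 0]) cube([72, 72, 418]);
translate([2126, 0, 0]) cube([72, 72, 418]);
translate([2126, 222, 0]) cube([72, 72, 418]);


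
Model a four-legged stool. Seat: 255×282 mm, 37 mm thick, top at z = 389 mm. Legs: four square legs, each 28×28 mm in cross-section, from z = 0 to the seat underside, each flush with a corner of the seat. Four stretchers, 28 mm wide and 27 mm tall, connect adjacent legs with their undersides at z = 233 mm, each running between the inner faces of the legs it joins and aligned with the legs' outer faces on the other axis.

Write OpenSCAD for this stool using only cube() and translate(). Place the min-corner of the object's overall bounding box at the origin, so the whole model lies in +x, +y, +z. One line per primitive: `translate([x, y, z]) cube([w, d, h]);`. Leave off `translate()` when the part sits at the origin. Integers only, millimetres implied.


translate([0, 0, 352]) cube([255, 282, 37]);
cube([28, 28, 352]);
translate([227, 0, 0]) cube([28, 28, 352]);
translate([0, 254, 0]) cube([28, 28, 352]);
translate([227, 254, 0]) cube([28, 28, 352]);
translate([28, 0, 233]) cube([199, 28, 27]);
translate([28, 254, 233]) cube([199, 28, 27]);
translate([0, 28, 233]) cube([28, 226, 27]);
translate([227, 28, 233]) cube([28, 226, 27]);


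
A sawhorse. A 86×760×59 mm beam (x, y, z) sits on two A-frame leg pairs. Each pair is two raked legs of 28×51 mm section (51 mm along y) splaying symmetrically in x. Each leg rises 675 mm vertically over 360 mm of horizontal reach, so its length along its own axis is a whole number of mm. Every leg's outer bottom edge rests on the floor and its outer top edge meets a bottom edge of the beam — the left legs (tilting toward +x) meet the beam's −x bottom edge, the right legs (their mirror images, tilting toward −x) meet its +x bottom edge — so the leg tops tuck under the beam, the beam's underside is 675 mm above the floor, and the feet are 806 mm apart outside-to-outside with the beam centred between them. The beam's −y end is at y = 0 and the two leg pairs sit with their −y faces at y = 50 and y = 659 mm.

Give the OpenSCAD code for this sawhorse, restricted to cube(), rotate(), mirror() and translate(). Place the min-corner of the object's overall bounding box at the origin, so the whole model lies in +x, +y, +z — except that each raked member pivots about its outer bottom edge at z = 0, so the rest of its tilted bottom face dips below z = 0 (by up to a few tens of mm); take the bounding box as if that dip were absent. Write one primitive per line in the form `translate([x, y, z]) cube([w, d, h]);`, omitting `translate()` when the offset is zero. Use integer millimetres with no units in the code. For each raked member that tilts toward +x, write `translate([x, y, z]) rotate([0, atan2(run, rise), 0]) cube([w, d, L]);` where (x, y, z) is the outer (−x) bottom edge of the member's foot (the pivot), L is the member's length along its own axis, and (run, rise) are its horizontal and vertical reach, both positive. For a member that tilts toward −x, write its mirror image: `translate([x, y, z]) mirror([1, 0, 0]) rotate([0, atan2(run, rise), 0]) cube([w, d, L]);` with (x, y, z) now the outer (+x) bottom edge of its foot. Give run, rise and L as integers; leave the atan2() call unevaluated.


translate([360, 0, 675]) cube([86, 760, 59]);
translate([0, 50, 0]) rotate([0, atan2(360, 675), 0]) cube([28, 51, 765]);
translate([806, 50, 0]) mirror([1, 0, 0]) rotate([0, atan2(360, 675), 0]) cube([28, 51, 765]);
translate([0, 659, 0]) rotate([0, atan2(360, 675), 0]) cube([28, 51, 765]);
translate([806, 659, 0]) mirror([1, 0, 0]) rotate([0, atan2(360, 675), 0]) cube([28, 51, 765]);


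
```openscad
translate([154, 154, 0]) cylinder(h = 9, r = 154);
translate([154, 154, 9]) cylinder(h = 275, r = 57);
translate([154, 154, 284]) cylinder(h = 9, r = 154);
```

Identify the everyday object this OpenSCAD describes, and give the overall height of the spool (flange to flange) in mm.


A spool. The overall height is 293 mm.

Three coaxial cylinders, large–small–large — a spool. Two 9 mm flanges and a 275 mm core give 9 + 275 + 9 = 293 mm.


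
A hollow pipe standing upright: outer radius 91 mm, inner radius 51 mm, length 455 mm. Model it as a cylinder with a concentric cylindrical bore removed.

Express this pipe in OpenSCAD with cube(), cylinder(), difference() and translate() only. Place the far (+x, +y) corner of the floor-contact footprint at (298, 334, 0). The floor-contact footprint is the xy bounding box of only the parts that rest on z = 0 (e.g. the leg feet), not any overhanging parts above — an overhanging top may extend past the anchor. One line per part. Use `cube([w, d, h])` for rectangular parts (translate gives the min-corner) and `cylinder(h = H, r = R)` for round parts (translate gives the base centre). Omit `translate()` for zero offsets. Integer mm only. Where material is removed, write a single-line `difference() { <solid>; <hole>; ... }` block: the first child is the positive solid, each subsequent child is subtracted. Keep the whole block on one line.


difference() { translate([207, 243, 0]) cylinder(h = 455, r = 91); translate([207, 243, 0]) cylinder(h = 455, r = 51); }


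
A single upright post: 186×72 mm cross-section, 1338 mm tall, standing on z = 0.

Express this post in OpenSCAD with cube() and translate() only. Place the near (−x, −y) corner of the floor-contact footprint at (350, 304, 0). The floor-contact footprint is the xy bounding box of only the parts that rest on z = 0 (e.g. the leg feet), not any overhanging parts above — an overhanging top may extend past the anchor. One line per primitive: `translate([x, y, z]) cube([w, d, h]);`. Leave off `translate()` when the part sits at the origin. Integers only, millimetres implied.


translate([350, 304, 0]) cube([186, 72, 1338]);


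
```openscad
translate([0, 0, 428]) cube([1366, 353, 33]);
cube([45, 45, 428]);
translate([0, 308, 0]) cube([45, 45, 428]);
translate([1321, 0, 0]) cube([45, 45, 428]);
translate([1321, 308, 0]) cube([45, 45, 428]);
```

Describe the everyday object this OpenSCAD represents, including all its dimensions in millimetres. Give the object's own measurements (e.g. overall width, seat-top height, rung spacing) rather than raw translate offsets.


A long wooden bench with a 1366 mm (x) × 353 mm (y) seat, 33 mm thick, its top surface 461 mm above the floor. Four 45 mm square legs at the seat corners, flush with the edges, run from z = 0 to the seat underside.


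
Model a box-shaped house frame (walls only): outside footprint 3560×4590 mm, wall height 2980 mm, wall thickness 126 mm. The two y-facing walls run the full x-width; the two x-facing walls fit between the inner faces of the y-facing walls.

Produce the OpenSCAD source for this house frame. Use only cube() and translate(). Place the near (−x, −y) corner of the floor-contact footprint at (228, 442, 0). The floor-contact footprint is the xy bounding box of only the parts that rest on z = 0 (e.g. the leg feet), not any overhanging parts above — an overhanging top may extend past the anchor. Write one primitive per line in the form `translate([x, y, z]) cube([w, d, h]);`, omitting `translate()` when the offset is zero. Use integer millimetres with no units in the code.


translate([228, 442, 0]) cube([3560, 126, 2980]);
translate([228, 4906, 0]) cube([3560, 126, 2980]);
translate([228, 568, 0]) cube([126, 4338, 2980]);
translate([3662, 568, 0]) cube([126, 4338, 2980]);


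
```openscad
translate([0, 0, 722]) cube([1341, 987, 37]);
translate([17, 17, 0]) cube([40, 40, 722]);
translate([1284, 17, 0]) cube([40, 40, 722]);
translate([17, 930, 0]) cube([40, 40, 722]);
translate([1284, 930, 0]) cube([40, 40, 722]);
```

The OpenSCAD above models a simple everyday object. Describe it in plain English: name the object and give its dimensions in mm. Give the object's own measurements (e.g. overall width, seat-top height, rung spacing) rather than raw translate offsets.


A rectangular dining table. The top is 1341×987×37 mm with its upper surface at z = 759 mm. It stands on four 40×40 mm square legs, each inset 17 mm from the nearest pair of top edges, running from the floor to the underside of the top.


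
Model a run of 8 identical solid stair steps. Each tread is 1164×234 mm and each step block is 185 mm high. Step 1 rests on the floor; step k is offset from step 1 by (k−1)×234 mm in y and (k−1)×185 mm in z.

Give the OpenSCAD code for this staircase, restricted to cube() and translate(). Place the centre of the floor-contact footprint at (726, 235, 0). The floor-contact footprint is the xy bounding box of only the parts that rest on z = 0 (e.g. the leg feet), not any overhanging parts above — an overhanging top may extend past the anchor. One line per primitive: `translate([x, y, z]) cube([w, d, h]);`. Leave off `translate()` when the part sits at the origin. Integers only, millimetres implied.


translate([144, 118, 0]) cube([1164, 234, 185]);
translate([144, 352, 185]) cube([1164, 234, 185]);
translate([144, 586, 370]) cube([1164, 234, 185]);
translate([144, 820, 555]) cube([1164, 234, 185]);
translate([144, 1054, 740]) cube([1164, 234, 185]);
translate([144, 1288, 925]) cube([1164, 234, 185]);
translate([144, 1522, 1110]) cube([1164, 234, 185]);
translate([144, 1756, 1295]) cube([1164, 234, 185]);


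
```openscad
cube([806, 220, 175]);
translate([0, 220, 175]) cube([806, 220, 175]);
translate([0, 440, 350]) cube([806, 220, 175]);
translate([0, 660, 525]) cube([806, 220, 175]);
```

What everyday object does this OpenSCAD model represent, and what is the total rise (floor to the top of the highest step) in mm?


A staircase. The total rise is 700 mm.

4 identical blocks, each offset up and back from the previous — a staircase. Each step is 175 mm tall and there are 4 of them, so the total rise is 4 × 175 = 700 mm.


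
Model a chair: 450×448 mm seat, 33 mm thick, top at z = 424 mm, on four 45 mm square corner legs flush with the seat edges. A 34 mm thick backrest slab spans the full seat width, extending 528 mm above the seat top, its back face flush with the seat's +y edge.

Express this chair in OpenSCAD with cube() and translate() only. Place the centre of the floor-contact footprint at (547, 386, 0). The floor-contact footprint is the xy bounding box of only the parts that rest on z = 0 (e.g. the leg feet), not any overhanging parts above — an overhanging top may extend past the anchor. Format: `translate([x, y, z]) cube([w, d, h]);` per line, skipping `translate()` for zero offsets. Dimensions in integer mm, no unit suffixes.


translate([322, 162, 391]) cube([450, 448, 33]);
translate([322, 162, 0]) cube([45, 45, 391]);
translate([727, 162, 0]) cube([45, 45, 391]);
translate([322, 565, 0]) cube([45, 45, 391]);
translate([727, 565, 0]) cube([45, 45, 391]);
translate([322, 576, 424]) cube([450, 34, 528]);
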